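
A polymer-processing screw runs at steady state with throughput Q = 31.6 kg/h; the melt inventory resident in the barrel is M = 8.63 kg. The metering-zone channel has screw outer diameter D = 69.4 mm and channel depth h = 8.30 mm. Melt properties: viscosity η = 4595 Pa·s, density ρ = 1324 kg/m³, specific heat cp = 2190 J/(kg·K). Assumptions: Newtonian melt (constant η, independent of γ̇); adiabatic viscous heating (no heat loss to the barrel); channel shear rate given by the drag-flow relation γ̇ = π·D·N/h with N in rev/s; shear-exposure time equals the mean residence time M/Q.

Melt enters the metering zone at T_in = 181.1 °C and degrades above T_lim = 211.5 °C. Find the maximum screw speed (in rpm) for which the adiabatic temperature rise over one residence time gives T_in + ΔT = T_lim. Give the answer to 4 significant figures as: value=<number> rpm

value=10.09 rpm

Convert throughput: Q = 31.6 kg/h = 31.6/3600 = 0.00877778 kg/s
Mean residence time: t_res = M/Q_s = 8.63 kg / 0.00877778 kg/s = 983.165 s
D = 69.4 mm = 0.0694 m;  h = 8.30 mm = 0.0083 m
ΔT_a = T_lim − T_in = 211.5 − 181.1 = 30.4 K
Invert ΔT = ηγ̇²t_res/(ρcp) for γ̇: γ̇_max² = ΔT_a ρ cp / (η t_res) = 30.4·1324·2190 / (4595·983.165) = 19.5116 s⁻²
γ̇_max = √19.5116 = 4.4172 s⁻¹
N_max = γ̇_max·h / (π·D) = 4.4172 · 0.0083 / (π · 0.0694) = 0.168157 rev/s = 10.0894 rpm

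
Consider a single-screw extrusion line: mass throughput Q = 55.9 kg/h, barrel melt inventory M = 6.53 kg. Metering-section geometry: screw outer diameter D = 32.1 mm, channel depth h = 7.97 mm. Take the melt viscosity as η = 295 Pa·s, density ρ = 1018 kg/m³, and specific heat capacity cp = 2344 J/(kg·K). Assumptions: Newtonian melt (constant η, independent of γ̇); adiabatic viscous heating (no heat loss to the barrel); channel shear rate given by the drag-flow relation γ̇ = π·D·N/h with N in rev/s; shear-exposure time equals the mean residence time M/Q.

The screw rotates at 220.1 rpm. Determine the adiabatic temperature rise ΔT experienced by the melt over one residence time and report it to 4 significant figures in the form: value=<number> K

Throughput in SI: Q_s = 55.9 kg/h ÷ 3600 s/h = 0.0155278 kg/s
Mean residence time: t_res = M/Q_s = 6.53 kg / 0.0155278 kg/s = 420.537 s
D = 32.1 mm = 0.0321 m;  h = 7.97 mm = 0.00797 m;  N = 220.1 rpm / 60 = 3.66833 rev/s
Shear rate: γ̇ = πDN/h = π·0.0321·3.66833/0.00797 = 46.4158 s⁻¹
ΔT = η·γ̇²·t_res/(ρ·cp) = [295 × 46.4158² × 420.537] / [1018 × 2344] = 112.009 K

value=112.0 K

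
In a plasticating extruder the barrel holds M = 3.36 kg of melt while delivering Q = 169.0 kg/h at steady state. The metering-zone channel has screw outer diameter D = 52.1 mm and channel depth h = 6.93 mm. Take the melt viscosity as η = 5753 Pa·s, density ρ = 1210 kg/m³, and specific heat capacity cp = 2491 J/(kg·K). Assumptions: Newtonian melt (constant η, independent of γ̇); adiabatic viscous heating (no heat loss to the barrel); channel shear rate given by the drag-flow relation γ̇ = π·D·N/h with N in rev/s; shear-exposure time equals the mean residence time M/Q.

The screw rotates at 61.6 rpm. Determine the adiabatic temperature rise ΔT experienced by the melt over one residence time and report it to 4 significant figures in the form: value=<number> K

Convert throughput: Q = 169.0 kg/h = 169.0/3600 = 0.0469444 kg/s
t_res = M / Q_s = 3.36 ÷ 0.0469444 = 71.574 s
Geometry in metres: D = 52.1 mm → 0.0521 m, h = 6.93 mm → 0.00693 m; screw speed N = 61.6 rpm = 1.02667 rev/s
γ̇ = π D N / h = (π)(0.0521)(1.02667) / 0.00693 = 24.2484 s⁻¹
ΔT = η·γ̇²·t_res / (ρ·cp) = 5753 · (24.2484)² · 71.574 / (1210 · 2491) = 80.3263 K

value=80.33 K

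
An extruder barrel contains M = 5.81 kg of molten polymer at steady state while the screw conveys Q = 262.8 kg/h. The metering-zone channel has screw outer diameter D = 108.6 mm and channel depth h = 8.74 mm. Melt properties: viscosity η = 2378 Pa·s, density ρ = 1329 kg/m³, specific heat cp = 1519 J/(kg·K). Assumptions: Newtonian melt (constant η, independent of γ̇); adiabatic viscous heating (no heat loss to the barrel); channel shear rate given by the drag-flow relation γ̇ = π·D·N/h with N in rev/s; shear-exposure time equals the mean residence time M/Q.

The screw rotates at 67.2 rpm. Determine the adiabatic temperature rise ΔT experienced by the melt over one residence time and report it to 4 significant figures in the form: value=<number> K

value=179.2 K

Convert throughput: Q = 262.8 kg/h = 262.8/3600 = 0.073 kg/s
t_res = M / Q_s = 5.81 ÷ 0.073 = 79.589 s
Convert to SI: D = 0.1086 m, h = 0.00874 m, N = 67.2/60 = 1.12 rev/s
γ̇ = π D N / h = (π)(0.1086)(1.12) / 0.00874 = 43.7206 s⁻¹
ΔT = η·γ̇²·t_res/(ρ·cp) = [2378 × 43.7206² × 79.589] / [1329 × 1519] = 179.207 K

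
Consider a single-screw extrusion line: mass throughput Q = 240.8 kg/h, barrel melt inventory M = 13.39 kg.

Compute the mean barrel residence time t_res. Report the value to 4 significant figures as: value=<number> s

value=200.2 s

Q_s = Q / 3600 = 240.8 / 3600 = 0.0668889 kg/s
t_res = M / Q_s = 13.39 ÷ 0.0668889 = 200.183 s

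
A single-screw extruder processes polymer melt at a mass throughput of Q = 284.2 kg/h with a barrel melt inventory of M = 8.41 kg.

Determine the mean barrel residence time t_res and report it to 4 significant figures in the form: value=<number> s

value=106.5 s

Q_s = Q / 3600 = 284.2 / 3600 = 0.0789444 kg/s
t_res = M / Q_s = 8.41 ÷ 0.0789444 = 106.531 s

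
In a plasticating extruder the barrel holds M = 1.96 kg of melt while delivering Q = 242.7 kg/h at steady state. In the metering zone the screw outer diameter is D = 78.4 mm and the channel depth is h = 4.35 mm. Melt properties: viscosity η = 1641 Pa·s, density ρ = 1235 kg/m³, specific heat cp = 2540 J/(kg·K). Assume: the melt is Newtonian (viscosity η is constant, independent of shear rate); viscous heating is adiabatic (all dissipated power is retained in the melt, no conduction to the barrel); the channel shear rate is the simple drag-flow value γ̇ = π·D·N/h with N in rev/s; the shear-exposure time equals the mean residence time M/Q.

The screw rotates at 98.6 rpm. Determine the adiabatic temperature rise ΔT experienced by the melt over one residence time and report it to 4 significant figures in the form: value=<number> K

Q_s = Q / 3600 = 242.7 / 3600 = 0.0674167 kg/s
t_res = M / Q_s = 1.96 ÷ 0.0674167 = 29.0729 s
D = 78.4 mm = 0.0784 m;  h = 4.35 mm = 0.00435 m;  N = 98.6 rpm / 60 = 1.64333 rev/s
γ̇ = π·D·N / h = π · 0.0784 · 1.64333 / 0.00435 = 93.047 s⁻¹
ΔT = η·γ̇²·t_res / (ρ·cp) = 1641 · (93.047)² · 29.0729 / (1235 · 2540) = 131.674 K

value=131.7 K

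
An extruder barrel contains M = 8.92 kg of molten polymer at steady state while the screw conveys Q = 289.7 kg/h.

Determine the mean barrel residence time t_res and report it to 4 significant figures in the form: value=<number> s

value=110.8 s

Throughput in SI: Q_s = 289.7 kg/h ÷ 3600 s/h = 0.0804722 kg/s
Mean residence time: t_res = M/Q_s = 8.92 kg / 0.0804722 kg/s = 110.846 s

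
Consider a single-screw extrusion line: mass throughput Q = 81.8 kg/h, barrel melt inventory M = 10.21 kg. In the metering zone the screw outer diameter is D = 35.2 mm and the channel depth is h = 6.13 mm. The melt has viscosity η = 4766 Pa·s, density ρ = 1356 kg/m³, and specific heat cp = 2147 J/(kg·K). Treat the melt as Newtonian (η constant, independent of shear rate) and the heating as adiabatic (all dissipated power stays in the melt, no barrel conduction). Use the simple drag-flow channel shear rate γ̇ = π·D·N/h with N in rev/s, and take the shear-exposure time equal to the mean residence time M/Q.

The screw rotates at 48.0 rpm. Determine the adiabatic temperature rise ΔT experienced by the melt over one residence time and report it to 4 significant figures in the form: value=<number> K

Convert throughput: Q = 81.8 kg/h = 81.8/3600 = 0.0227222 kg/s
t_res = M / Q_s = 10.21 ÷ 0.0227222 = 449.34 s
Convert to SI: D = 0.0352 m, h = 0.00613 m, N = 48.0/60 = 0.8 rev/s
γ̇ = π·D·N / h = π · 0.0352 · 0.8 / 0.00613 = 14.4319 s⁻¹
ΔT = η·γ̇²·t_res/(ρ·cp) = [4766 × 14.4319² × 449.34] / [1356 × 2147] = 153.208 K

value=153.2 K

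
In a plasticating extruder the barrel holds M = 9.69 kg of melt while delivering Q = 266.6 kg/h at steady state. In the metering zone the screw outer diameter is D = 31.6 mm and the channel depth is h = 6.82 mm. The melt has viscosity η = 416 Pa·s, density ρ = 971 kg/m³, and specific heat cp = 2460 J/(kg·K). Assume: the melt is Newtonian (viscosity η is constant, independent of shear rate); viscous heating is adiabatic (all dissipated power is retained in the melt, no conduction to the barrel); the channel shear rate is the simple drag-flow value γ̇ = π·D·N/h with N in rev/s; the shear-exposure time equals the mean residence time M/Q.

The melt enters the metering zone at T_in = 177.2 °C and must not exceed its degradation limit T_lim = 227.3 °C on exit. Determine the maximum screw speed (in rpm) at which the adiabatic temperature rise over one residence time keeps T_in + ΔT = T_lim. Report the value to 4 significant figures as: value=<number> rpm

value=193.3 rpm

Q_s = Q / 3600 = 266.6 / 3600 = 0.0740556 kg/s
t_res = M / Q_s = 9.69 / 0.0740556 = 130.848 s
Convert to metres: D = 0.0316 m, h = 0.00682 m
Allowable rise: ΔT_a = T_lim − T_in = 227.3 − 177.2 = 50.1 K
γ̇_max² = ΔT_a·ρ·cp / (η·t_res) = [50.1 × 971 × 2460] / [416 × 130.848] = 2198.53 s⁻²
γ̇_max = sqrt(2198.53) = 46.8885 s⁻¹
Solve γ̇ = πDN/h for N: N_max = γ̇_max·h/(π·D) = 46.8885 × 0.00682 / (π × 0.0316) = 3.22117 rev/s = 193.27 rpm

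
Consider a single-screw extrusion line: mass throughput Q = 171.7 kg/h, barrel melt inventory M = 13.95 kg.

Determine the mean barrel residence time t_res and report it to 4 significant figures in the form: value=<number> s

value=292.5 s

Q_s = Q / 3600 = 171.7 / 3600 = 0.0476944 kg/s
Mean residence time: t_res = M/Q_s = 13.95 kg / 0.0476944 kg/s = 292.487 s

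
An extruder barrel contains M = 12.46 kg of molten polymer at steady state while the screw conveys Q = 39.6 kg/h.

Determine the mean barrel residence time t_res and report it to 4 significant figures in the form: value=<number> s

Q_s = Q / 3600 = 39.6 / 3600 = 0.011 kg/s
t_res = M / Q_s = 12.46 ÷ 0.011 = 1132.73 s

value=1133. s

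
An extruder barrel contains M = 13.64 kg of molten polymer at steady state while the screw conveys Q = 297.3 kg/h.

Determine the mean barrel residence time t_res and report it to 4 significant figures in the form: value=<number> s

value=165.2 s

Throughput in SI: Q_s = 297.3 kg/h ÷ 3600 s/h = 0.0825833 kg/s
t_res = M / Q_s = 13.64 ÷ 0.0825833 = 165.166 s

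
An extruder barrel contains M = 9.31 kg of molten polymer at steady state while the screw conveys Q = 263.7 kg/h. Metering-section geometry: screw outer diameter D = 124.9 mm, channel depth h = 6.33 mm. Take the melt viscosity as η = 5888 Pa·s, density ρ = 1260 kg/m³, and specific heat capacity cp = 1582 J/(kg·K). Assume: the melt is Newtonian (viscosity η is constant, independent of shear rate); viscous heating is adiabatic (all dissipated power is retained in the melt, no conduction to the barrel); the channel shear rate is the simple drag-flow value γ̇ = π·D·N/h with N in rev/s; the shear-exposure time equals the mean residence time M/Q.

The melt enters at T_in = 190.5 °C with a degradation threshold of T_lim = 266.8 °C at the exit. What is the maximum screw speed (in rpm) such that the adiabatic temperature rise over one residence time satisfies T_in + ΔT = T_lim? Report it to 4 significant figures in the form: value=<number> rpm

value=13.80 rpm

Q_s = Q / 3600 = 263.7 / 3600 = 0.07325 kg/s
t_res = M / Q_s = 9.31 / 0.07325 = 127.099 s
D = 124.9 mm = 0.1249 m;  h = 6.33 mm = 0.00633 m
Allowable rise: ΔT_a = T_lim − T_in = 266.8 − 190.5 = 76.3 K
γ̇_max² = ΔT_a·ρ·cp / (η·t_res) = [76.3 × 1260 × 1582] / [5888 × 127.099] = 203.232 s⁻²
Take the square root: γ̇_max = √(203.232) = 14.2559 s⁻¹
N_max = γ̇_max h / (πD) = 14.2559·0.00633/(π·0.1249) = 0.229979 rev/s → ×60 = 13.7987 rpm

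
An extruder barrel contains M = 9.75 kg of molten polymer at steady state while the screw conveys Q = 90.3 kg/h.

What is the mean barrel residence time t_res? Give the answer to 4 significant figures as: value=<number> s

value=388.7 s

Q_s = Q / 3600 = 90.3 / 3600 = 0.0250833 kg/s
t_res = M / Q_s = 9.75 / 0.0250833 = 388.704 s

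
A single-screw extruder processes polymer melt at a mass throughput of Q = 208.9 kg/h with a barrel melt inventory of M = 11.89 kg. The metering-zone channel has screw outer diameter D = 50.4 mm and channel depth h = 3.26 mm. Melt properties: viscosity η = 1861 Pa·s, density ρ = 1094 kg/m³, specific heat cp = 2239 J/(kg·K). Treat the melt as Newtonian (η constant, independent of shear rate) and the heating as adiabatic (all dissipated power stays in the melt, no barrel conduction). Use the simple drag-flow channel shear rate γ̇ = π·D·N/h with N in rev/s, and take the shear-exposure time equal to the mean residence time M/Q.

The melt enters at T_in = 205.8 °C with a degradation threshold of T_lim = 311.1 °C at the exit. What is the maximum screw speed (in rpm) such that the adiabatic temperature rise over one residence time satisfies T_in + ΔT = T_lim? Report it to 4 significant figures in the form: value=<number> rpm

Q_s = Q / 3600 = 208.9 / 3600 = 0.0580278 kg/s
t_res = M / Q_s = 11.89 / 0.0580278 = 204.902 s
Convert to metres: D = 0.0504 m, h = 0.00326 m
ΔT_a = T_lim − T_in = 311.1 − 205.8 = 105.3 K
Invert ΔT = ηγ̇²t_res/(ρcp) for γ̇: γ̇_max² = ΔT_a ρ cp / (η t_res) = 105.3·1094·2239 / (1861·204.902) = 676.406 s⁻²
γ̇_max = sqrt(676.406) = 26.0078 s⁻¹
N_max = γ̇_max h / (πD) = 26.0078·0.00326/(π·0.0504) = 0.535477 rev/s → ×60 = 32.1286 rpm

value=32.13 rpm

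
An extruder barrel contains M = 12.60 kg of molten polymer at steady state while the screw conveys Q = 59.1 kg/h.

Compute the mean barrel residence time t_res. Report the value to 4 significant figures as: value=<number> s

value=767.5 s

Convert throughput: Q = 59.1 kg/h = 59.1/3600 = 0.0164167 kg/s
t_res = M / Q_s = 12.60 / 0.0164167 = 767.513 s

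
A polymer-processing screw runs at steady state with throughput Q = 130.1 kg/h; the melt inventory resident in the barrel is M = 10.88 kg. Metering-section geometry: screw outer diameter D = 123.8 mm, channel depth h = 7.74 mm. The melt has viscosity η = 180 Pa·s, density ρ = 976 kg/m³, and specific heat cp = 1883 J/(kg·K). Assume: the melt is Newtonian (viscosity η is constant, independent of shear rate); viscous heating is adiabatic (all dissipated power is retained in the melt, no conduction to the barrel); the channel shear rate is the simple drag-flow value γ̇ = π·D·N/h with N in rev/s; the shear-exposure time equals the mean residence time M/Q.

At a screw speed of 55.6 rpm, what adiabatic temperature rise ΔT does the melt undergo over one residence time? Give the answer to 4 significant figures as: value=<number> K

value=63.93 K

Throughput in SI: Q_s = 130.1 kg/h ÷ 3600 s/h = 0.0361389 kg/s
t_res = M / Q_s = 10.88 / 0.0361389 = 301.061 s
D = 123.8 mm = 0.1238 m;  h = 7.74 mm = 0.00774 m;  N = 55.6 rpm / 60 = 0.926667 rev/s
γ̇ = π·D·N / h = π · 0.1238 · 0.926667 / 0.00774 = 46.5643 s⁻¹
Adiabatic rise: ΔT = η γ̇² t_res / (ρ cp) = 180·(46.5643)²·301.061 / (976·1883) = 63.9341 K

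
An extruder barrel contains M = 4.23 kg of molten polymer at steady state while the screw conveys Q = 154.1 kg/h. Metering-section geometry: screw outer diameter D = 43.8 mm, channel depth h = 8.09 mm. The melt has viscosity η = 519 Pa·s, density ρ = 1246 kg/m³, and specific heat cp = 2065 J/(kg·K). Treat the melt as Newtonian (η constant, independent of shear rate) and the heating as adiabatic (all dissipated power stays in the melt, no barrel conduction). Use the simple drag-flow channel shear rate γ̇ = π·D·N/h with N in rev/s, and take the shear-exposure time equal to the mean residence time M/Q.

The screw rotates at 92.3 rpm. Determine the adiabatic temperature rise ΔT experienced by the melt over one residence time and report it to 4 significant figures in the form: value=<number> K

value=13.65 K

Throughput in SI: Q_s = 154.1 kg/h ÷ 3600 s/h = 0.0428056 kg/s
t_res = M / Q_s = 4.23 ÷ 0.0428056 = 98.8189 s
Convert to SI: D = 0.0438 m, h = 0.00809 m, N = 92.3/60 = 1.53833 rev/s
γ̇ = π·D·N / h = π · 0.0438 · 1.53833 / 0.00809 = 26.1653 s⁻¹
ΔT = η·γ̇²·t_res/(ρ·cp) = [519 × 26.1653² × 98.8189] / [1246 × 2065] = 13.6465 K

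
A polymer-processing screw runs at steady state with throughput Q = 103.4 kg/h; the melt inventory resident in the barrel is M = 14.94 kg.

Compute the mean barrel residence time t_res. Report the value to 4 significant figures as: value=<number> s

Throughput in SI: Q_s = 103.4 kg/h ÷ 3600 s/h = 0.0287222 kg/s
t_res = M / Q_s = 14.94 ÷ 0.0287222 = 520.155 s

value=520.2 s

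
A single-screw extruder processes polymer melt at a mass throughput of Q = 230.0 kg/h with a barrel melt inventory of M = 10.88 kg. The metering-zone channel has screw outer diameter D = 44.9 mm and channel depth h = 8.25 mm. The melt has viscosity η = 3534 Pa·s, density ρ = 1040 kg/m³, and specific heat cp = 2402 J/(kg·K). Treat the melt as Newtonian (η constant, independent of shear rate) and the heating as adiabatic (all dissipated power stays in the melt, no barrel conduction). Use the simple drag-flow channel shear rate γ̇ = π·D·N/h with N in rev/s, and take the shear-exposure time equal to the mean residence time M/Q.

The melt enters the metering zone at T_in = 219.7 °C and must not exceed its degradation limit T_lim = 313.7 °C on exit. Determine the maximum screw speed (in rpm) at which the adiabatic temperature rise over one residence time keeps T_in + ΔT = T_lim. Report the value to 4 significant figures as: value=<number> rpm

value=69.32 rpm

Q_s = Q / 3600 = 230.0 / 3600 = 0.0638889 kg/s
Mean residence time: t_res = M/Q_s = 10.88 kg / 0.0638889 kg/s = 170.296 s
Geometry in SI: D = 44.9 mm → 0.0449 m, h = 8.25 mm → 0.00825 m
ΔT_a = T_lim − T_in = 313.7 − 219.7 = 94 K
γ̇_max² = ΔT_a·ρ·cp / (η·t_res) = [94 × 1040 × 2402] / [3534 × 170.296] = 390.179 s⁻²
Take the square root: γ̇_max = √(390.179) = 19.753 s⁻¹
Solve γ̇ = πDN/h for N: N_max = γ̇_max·h/(π·D) = 19.753 × 0.00825 / (π × 0.0449) = 1.15529 rev/s = 69.3172 rpm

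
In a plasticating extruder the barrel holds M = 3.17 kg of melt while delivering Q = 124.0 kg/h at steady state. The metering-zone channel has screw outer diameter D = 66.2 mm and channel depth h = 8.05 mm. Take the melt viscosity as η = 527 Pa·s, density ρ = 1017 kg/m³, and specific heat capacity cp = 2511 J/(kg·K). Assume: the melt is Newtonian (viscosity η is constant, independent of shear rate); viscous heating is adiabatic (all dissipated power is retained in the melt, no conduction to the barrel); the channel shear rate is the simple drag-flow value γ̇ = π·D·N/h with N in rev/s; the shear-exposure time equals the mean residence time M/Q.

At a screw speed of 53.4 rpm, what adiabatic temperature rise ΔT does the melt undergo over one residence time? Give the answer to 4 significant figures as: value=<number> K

value=10.04 K

Convert throughput: Q = 124.0 kg/h = 124.0/3600 = 0.0344444 kg/s
Mean residence time: t_res = M/Q_s = 3.17 kg / 0.0344444 kg/s = 92.0323 s
Convert to SI: D = 0.0662 m, h = 0.00805 m, N = 53.4/60 = 0.89 rev/s
γ̇ = π·D·N / h = π · 0.0662 · 0.89 / 0.00805 = 22.9933 s⁻¹
Adiabatic rise: ΔT = η γ̇² t_res / (ρ cp) = 527·(22.9933)²·92.0323 / (1017·2511) = 10.0412 K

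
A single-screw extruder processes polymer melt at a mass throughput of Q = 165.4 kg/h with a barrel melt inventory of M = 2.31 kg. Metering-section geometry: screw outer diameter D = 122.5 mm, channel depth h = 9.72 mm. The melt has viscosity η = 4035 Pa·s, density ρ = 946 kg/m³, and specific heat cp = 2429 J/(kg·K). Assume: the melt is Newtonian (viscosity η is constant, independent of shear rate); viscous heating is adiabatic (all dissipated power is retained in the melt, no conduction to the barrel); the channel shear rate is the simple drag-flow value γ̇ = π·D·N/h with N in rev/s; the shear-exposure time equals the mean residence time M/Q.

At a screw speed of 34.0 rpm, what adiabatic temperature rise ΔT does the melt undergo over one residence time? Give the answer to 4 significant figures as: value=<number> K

Q_s = Q / 3600 = 165.4 / 3600 = 0.0459444 kg/s
t_res = M / Q_s = 2.31 ÷ 0.0459444 = 50.2781 s
D = 122.5 mm = 0.1225 m;  h = 9.72 mm = 0.00972 m;  N = 34.0 rpm / 60 = 0.566667 rev/s
Shear rate: γ̇ = πDN/h = π·0.1225·0.566667/0.00972 = 22.4361 s⁻¹
ΔT = η·γ̇²·t_res / (ρ·cp) = 4035 · (22.4361)² · 50.2781 / (946 · 2429) = 44.4425 K

value=44.44 K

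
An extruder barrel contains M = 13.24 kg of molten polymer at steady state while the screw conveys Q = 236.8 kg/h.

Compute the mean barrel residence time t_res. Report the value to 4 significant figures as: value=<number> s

value=201.3 s

Convert throughput: Q = 236.8 kg/h = 236.8/3600 = 0.0657778 kg/s
Mean residence time: t_res = M/Q_s = 13.24 kg / 0.0657778 kg/s = 201.284 s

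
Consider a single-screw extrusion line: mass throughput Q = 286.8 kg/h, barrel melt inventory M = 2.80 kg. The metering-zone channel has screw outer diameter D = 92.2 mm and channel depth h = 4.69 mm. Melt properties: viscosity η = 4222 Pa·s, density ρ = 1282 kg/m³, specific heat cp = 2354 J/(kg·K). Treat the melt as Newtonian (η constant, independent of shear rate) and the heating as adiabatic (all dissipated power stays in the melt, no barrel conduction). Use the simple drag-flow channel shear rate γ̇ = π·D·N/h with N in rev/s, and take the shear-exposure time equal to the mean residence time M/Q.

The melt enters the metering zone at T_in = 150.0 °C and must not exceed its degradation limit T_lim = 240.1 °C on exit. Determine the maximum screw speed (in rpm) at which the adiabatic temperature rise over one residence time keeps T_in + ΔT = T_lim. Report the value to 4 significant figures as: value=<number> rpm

value=41.59 rpm

Throughput in SI: Q_s = 286.8 kg/h ÷ 3600 s/h = 0.0796667 kg/s
t_res = M / Q_s = 2.80 / 0.0796667 = 35.1464 s
Convert to metres: D = 0.0922 m, h = 0.00469 m
Allowable rise: ΔT_a = T_lim − T_in = 240.1 − 150.0 = 90.1 K
γ̇_max² = ΔT_a·ρ·cp/(η·t_res) = 90.1·1282·2354/(4222·35.1464) = 1832.4 s⁻²
γ̇_max = sqrt(1832.4) = 42.8065 s⁻¹
Solve γ̇ = πDN/h for N: N_max = γ̇_max·h/(π·D) = 42.8065 × 0.00469 / (π × 0.0922) = 0.69311 rev/s = 41.5866 rpm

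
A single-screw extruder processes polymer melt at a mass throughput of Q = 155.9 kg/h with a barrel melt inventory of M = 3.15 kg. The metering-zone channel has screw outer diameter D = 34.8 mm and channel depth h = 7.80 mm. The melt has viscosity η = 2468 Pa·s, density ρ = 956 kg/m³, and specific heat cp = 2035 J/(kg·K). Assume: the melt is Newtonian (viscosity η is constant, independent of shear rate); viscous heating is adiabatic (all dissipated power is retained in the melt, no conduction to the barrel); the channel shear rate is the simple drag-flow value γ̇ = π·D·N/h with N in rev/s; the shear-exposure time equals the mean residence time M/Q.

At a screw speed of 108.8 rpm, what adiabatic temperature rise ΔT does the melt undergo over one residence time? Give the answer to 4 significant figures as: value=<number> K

Q_s = Q / 3600 = 155.9 / 3600 = 0.0433056 kg/s
Mean residence time: t_res = M/Q_s = 3.15 kg / 0.0433056 kg/s = 72.7389 s
Convert to SI: D = 0.0348 m, h = 0.0078 m, N = 108.8/60 = 1.81333 rev/s
γ̇ = π D N / h = (π)(0.0348)(1.81333) / 0.0078 = 25.4163 s⁻¹
ΔT = η·γ̇²·t_res / (ρ·cp) = 2468 · (25.4163)² · 72.7389 / (956 · 2035) = 59.6093 K

value=59.61 K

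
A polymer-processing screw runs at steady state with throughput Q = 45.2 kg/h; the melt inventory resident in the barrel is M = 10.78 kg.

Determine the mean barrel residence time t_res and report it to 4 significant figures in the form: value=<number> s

Q_s = Q / 3600 = 45.2 / 3600 = 0.0125556 kg/s
t_res = M / Q_s = 10.78 ÷ 0.0125556 = 858.584 s

value=858.6 s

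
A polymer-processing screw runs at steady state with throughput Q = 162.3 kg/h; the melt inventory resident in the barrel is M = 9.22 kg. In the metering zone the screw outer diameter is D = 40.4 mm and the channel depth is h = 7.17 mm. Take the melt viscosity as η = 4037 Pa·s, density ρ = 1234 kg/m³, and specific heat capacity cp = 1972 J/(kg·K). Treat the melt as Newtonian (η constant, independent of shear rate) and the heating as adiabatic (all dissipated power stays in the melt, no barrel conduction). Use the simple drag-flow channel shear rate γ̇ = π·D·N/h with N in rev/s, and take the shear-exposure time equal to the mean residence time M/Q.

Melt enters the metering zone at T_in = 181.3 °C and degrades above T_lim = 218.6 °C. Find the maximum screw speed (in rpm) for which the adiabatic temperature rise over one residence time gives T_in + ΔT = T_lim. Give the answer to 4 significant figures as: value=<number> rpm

value=35.54 rpm

Convert throughput: Q = 162.3 kg/h = 162.3/3600 = 0.0450833 kg/s
Mean residence time: t_res = M/Q_s = 9.22 kg / 0.0450833 kg/s = 204.51 s
D = 40.4 mm = 0.0404 m;  h = 7.17 mm = 0.00717 m
ΔT_a = T_lim − T_in = 218.6 − 181.3 = 37.3 K
Invert ΔT = ηγ̇²t_res/(ρcp) for γ̇: γ̇_max² = ΔT_a ρ cp / (η t_res) = 37.3·1234·1972 / (4037·204.51) = 109.94 s⁻²
Take the square root: γ̇_max = √(109.94) = 10.4852 s⁻¹
N_max = γ̇_max·h / (π·D) = 10.4852 · 0.00717 / (π · 0.0404) = 0.592334 rev/s = 35.54 rpm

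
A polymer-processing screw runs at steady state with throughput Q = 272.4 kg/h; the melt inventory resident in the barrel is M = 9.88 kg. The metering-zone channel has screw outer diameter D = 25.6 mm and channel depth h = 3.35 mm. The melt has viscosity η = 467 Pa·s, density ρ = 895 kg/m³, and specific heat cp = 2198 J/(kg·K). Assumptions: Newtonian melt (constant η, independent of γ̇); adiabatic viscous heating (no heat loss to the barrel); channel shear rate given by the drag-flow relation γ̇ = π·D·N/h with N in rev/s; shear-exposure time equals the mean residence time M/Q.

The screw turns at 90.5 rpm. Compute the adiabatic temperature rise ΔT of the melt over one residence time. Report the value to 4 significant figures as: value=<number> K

Throughput in SI: Q_s = 272.4 kg/h ÷ 3600 s/h = 0.0756667 kg/s
t_res = M / Q_s = 9.88 / 0.0756667 = 130.573 s
D = 25.6 mm = 0.0256 m;  h = 3.35 mm = 0.00335 m;  N = 90.5 rpm / 60 = 1.50833 rev/s
γ̇ = π D N / h = (π)(0.0256)(1.50833) / 0.00335 = 36.2112 s⁻¹
Adiabatic rise: ΔT = η γ̇² t_res / (ρ cp) = 467·(36.2112)²·130.573 / (895·2198) = 40.6446 K

value=40.64 K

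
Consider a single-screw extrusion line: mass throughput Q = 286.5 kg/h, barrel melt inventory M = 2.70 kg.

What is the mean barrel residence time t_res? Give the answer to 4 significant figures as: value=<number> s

value=33.93 s

Convert throughput: Q = 286.5 kg/h = 286.5/3600 = 0.0795833 kg/s
t_res = M / Q_s = 2.70 / 0.0795833 = 33.9267 s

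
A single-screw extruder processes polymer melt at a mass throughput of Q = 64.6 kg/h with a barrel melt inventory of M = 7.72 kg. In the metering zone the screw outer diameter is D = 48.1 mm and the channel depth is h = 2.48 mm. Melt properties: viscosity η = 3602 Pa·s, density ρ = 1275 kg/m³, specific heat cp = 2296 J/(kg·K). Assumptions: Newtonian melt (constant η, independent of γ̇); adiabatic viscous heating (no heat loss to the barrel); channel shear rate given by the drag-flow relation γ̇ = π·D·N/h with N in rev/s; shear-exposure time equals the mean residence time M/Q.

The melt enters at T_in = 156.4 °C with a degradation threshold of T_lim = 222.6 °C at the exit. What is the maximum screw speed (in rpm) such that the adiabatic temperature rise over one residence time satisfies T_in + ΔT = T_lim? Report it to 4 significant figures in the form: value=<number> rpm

Convert throughput: Q = 64.6 kg/h = 64.6/3600 = 0.0179444 kg/s
t_res = M / Q_s = 7.72 / 0.0179444 = 430.217 s
D = 48.1 mm = 0.0481 m;  h = 2.48 mm = 0.00248 m
ΔT_a = T_lim − T_in = 222.6 − 156.4 = 66.2 K
γ̇_max² = ΔT_a·ρ·cp/(η·t_res) = 66.2·1275·2296/(3602·430.217) = 125.057 s⁻²
γ̇_max = sqrt(125.057) = 11.1829 s⁻¹
Solve γ̇ = πDN/h for N: N_max = γ̇_max·h/(π·D) = 11.1829 × 0.00248 / (π × 0.0481) = 0.183532 rev/s = 11.0119 rpm

value=11.01 rpm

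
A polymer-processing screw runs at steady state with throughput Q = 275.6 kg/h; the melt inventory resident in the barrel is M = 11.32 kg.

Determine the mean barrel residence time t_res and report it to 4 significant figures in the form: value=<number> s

value=147.9 s

Convert throughput: Q = 275.6 kg/h = 275.6/3600 = 0.0765556 kg/s
t_res = M / Q_s = 11.32 / 0.0765556 = 147.866 s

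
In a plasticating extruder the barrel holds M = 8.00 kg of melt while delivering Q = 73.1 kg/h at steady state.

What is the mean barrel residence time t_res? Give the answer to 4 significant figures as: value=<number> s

value=394.0 s

Throughput in SI: Q_s = 73.1 kg/h ÷ 3600 s/h = 0.0203056 kg/s
Mean residence time: t_res = M/Q_s = 8.00 kg / 0.0203056 kg/s = 393.981 s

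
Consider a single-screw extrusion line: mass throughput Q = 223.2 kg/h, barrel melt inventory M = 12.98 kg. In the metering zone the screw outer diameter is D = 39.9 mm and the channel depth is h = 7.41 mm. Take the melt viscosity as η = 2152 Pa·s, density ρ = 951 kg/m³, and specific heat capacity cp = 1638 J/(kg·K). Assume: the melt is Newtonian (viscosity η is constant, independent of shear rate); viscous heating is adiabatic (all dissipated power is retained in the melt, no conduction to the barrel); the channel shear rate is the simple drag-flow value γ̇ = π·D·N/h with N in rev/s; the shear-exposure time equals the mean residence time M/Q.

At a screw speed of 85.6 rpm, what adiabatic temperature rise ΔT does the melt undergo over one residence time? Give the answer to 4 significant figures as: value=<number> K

Throughput in SI: Q_s = 223.2 kg/h ÷ 3600 s/h = 0.062 kg/s
Mean residence time: t_res = M/Q_s = 12.98 kg / 0.062 kg/s = 209.355 s
Geometry in metres: D = 39.9 mm → 0.0399 m, h = 7.41 mm → 0.00741 m; screw speed N = 85.6 rpm = 1.42667 rev/s
Shear rate: γ̇ = πDN/h = π·0.0399·1.42667/0.00741 = 24.1339 s⁻¹
Adiabatic rise: ΔT = η γ̇² t_res / (ρ cp) = 2152·(24.1339)²·209.355 / (951·1638) = 168.455 K

value=168.5 K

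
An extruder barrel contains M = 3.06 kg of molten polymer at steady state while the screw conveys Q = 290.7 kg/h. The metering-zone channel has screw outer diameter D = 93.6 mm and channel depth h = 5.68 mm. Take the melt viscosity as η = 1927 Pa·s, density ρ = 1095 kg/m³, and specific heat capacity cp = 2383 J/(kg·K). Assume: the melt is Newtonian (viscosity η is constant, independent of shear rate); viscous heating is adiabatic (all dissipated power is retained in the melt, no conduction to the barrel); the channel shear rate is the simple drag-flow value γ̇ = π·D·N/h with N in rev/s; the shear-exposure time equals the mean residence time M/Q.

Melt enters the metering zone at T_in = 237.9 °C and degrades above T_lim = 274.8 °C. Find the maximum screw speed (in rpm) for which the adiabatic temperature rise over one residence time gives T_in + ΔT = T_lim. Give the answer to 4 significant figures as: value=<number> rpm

value=42.08 rpm

Convert throughput: Q = 290.7 kg/h = 290.7/3600 = 0.08075 kg/s
t_res = M / Q_s = 3.06 / 0.08075 = 37.8947 s
Geometry in SI: D = 93.6 mm → 0.0936 m, h = 5.68 mm → 0.00568 m
Allowable rise: ΔT_a = T_lim − T_in = 274.8 − 237.9 = 36.9 K
Invert ΔT = ηγ̇²t_res/(ρcp) for γ̇: γ̇_max² = ΔT_a ρ cp / (η t_res) = 36.9·1095·2383 / (1927·37.8947) = 1318.57 s⁻²
Take the square root: γ̇_max = √(1318.57) = 36.3121 s⁻¹
N_max = γ̇_max·h / (π·D) = 36.3121 · 0.00568 / (π · 0.0936) = 0.701414 rev/s = 42.0849 rpm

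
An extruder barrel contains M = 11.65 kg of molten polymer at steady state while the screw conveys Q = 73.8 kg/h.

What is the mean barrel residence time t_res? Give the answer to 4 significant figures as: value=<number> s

value=568.3 s

Q_s = Q / 3600 = 73.8 / 3600 = 0.0205 kg/s
t_res = M / Q_s = 11.65 ÷ 0.0205 = 568.293 s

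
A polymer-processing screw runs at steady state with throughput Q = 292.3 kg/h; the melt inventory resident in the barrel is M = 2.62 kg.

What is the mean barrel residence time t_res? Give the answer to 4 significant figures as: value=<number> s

value=32.27 s

Throughput in SI: Q_s = 292.3 kg/h ÷ 3600 s/h = 0.0811944 kg/s
t_res = M / Q_s = 2.62 / 0.0811944 = 32.2682 s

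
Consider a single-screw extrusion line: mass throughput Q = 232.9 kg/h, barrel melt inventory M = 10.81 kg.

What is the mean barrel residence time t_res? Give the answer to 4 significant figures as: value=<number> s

value=167.1 s

Convert throughput: Q = 232.9 kg/h = 232.9/3600 = 0.0646944 kg/s
t_res = M / Q_s = 10.81 ÷ 0.0646944 = 167.093 s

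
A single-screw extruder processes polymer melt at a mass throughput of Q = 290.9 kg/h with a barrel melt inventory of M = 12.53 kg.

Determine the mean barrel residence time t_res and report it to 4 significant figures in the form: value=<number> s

value=155.1 s

Convert throughput: Q = 290.9 kg/h = 290.9/3600 = 0.0808056 kg/s
Mean residence time: t_res = M/Q_s = 12.53 kg / 0.0808056 kg/s = 155.064 s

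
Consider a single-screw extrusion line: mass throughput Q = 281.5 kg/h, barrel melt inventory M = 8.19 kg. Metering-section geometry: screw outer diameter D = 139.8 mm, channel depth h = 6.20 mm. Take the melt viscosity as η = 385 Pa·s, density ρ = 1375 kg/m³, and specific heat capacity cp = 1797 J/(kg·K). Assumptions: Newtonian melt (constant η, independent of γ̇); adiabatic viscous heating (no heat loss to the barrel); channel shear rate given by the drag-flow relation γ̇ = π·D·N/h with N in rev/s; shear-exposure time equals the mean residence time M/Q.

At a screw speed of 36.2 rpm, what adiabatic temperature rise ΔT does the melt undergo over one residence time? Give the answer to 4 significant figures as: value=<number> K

Convert throughput: Q = 281.5 kg/h = 281.5/3600 = 0.0781944 kg/s
t_res = M / Q_s = 8.19 / 0.0781944 = 104.739 s
Geometry in metres: D = 139.8 mm → 0.1398 m, h = 6.20 mm → 0.0062 m; screw speed N = 36.2 rpm = 0.603333 rev/s
γ̇ = π D N / h = (π)(0.1398)(0.603333) / 0.0062 = 42.7388 s⁻¹
Adiabatic rise: ΔT = η γ̇² t_res / (ρ cp) = 385·(42.7388)²·104.739 / (1375·1797) = 29.8101 K

value=29.81 K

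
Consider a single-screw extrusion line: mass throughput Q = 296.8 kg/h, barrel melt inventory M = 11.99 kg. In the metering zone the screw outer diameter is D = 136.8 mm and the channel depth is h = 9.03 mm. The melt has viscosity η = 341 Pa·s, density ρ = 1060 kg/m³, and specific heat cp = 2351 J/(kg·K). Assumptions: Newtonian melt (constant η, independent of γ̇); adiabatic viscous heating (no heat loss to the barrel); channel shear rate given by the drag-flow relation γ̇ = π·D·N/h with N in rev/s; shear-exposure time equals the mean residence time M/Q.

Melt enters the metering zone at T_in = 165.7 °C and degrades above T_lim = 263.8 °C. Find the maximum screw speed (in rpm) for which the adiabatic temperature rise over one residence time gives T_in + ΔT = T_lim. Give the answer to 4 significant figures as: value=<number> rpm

value=88.51 rpm

Convert throughput: Q = 296.8 kg/h = 296.8/3600 = 0.0824444 kg/s
t_res = M / Q_s = 11.99 / 0.0824444 = 145.431 s
Geometry in SI: D = 136.8 mm → 0.1368 m, h = 9.03 mm → 0.00903 m
ΔT_a = T_lim − T_in = 263.8 − 165.7 = 98.1 K
γ̇_max² = ΔT_a·ρ·cp/(η·t_res) = 98.1·1060·2351/(341·145.431) = 4929.64 s⁻²
γ̇_max = √4929.64 = 70.2114 s⁻¹
N_max = γ̇_max·h / (π·D) = 70.2114 · 0.00903 / (π · 0.1368) = 1.47523 rev/s = 88.5137 rpm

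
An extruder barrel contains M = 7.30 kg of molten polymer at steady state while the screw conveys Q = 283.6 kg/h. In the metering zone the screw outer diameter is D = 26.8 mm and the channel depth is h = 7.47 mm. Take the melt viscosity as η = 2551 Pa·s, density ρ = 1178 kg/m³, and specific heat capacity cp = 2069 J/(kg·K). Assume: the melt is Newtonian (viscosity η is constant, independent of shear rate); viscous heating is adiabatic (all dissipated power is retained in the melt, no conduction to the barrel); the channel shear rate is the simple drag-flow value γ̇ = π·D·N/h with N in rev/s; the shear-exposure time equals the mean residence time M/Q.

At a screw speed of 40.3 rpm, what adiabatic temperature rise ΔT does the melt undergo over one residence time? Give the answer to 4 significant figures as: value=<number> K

value=5.559 K

Throughput in SI: Q_s = 283.6 kg/h ÷ 3600 s/h = 0.0787778 kg/s
t_res = M / Q_s = 7.30 ÷ 0.0787778 = 92.6657 s
Convert to SI: D = 0.0268 m, h = 0.00747 m, N = 40.3/60 = 0.671667 rev/s
γ̇ = π·D·N / h = π · 0.0268 · 0.671667 / 0.00747 = 7.57038 s⁻¹
ΔT = η·γ̇²·t_res/(ρ·cp) = [2551 × 7.57038² × 92.6657] / [1178 × 2069] = 5.55852 K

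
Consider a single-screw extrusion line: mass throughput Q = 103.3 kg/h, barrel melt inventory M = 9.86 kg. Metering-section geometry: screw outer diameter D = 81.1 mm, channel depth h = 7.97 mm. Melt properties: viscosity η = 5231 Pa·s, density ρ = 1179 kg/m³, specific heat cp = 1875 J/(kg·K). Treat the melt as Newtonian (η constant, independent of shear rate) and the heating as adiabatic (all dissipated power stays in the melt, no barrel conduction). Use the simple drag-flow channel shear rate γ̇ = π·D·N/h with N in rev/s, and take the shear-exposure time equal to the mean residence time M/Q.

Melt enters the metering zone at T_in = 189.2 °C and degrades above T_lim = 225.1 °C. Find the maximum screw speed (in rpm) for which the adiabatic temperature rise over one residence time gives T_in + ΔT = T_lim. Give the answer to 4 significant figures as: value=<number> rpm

Convert throughput: Q = 103.3 kg/h = 103.3/3600 = 0.0286944 kg/s
t_res = M / Q_s = 9.86 / 0.0286944 = 343.621 s
Geometry in SI: D = 81.1 mm → 0.0811 m, h = 7.97 mm → 0.00797 m
ΔT_a = T_lim − T_in = 225.1 − 189.2 = 35.9 K
Invert ΔT = ηγ̇²t_res/(ρcp) for γ̇: γ̇_max² = ΔT_a ρ cp / (η t_res) = 35.9·1179·1875 / (5231·343.621) = 44.1515 s⁻²
γ̇_max = √44.1515 = 6.64466 s⁻¹
N_max = γ̇_max·h / (π·D) = 6.64466 · 0.00797 / (π · 0.0811) = 0.207855 rev/s = 12.4713 rpm

value=12.47 rpm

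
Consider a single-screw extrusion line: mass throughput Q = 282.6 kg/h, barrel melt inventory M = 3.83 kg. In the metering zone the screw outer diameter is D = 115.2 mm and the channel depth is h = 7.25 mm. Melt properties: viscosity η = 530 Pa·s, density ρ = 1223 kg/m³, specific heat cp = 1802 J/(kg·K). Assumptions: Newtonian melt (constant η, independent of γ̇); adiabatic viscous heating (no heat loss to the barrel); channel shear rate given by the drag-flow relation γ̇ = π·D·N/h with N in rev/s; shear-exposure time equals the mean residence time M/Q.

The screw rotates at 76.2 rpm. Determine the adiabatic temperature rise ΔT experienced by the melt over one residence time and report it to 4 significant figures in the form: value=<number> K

value=47.16 K

Convert throughput: Q = 282.6 kg/h = 282.6/3600 = 0.0785 kg/s
t_res = M / Q_s = 3.83 / 0.0785 = 48.7898 s
D = 115.2 mm = 0.1152 m;  h = 7.25 mm = 0.00725 m;  N = 76.2 rpm / 60 = 1.27 rev/s
γ̇ = π·D·N / h = π · 0.1152 · 1.27 / 0.00725 = 63.3969 s⁻¹
Adiabatic rise: ΔT = η γ̇² t_res / (ρ cp) = 530·(63.3969)²·48.7898 / (1223·1802) = 47.1585 K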